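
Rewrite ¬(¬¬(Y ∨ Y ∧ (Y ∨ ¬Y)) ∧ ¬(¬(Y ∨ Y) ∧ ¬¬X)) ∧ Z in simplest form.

¬Y ∧ Z

¬(¬¬(Y ∨ Y ∧ (Y ∨ ¬Y)) ∧ ¬(¬(Y ∨ Y) ∧ ¬¬X)) ∧ Z
= ¬((Y ∨ Y ∧ (Y ∨ ¬Y)) ∧ ¬(¬(Y ∨ Y) ∧ ¬¬X)) ∧ Z   [double negation]
= ¬((Y ∨ Y) ∧ ¬(¬(Y ∨ Y) ∧ ¬¬X)) ∧ Z   [complement / identity]
= ¬((Y ∨ Y) ∧ (Y ∨ Y ∨ ¬X)) ∧ Z   [De Morgan]
= ¬(Y ∨ Y) ∧ Z   [absorption]
= ¬Y ∧ Z   [idempotence]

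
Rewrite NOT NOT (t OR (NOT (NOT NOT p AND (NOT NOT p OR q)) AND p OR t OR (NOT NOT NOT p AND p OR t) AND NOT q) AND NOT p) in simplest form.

t

NOT NOT (t OR (NOT (NOT NOT p AND (NOT NOT p OR q)) AND p OR t OR (NOT NOT NOT p AND p OR t) AND NOT q) AND NOT p)
= NOT NOT (t OR (NOT NOT NOT p AND p OR t OR (NOT NOT NOT p AND p OR t) AND NOT q) AND NOT p)   [absorption]
= NOT NOT (t OR (NOT NOT NOT p AND p OR t) AND NOT p)   [absorption]
= NOT NOT (t OR (NOT p AND p OR t) AND NOT p)   [double negation]
= NOT NOT (t OR t AND NOT p)   [complement / identity]
= NOT NOT t   [absorption]
= t   [double negation]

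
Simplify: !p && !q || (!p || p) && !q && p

!q

!p && !q || (!p || p) && !q && p
= !p && !q || !q && p   (complement / identity)
= !q   (distribution)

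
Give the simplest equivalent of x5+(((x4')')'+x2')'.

x5+x4·x2

x5+(((x4')')'+x2')'
= x5+(x4'+x2')'
= x5+x4·x2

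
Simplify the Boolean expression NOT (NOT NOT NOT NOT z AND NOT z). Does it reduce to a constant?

NOT (NOT NOT NOT NOT z AND NOT z)
= NOT (NOT NOT z AND NOT z)   [double negation]
= NOT z OR z   [De Morgan]
= TRUE   [complement]

TRUE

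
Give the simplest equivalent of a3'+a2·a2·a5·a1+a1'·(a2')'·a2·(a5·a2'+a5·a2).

a3'+a2·a5

a3'+a2·a2·a5·a1+a1'·(a2')'·a2·(a5·a2'+a5·a2)
= a3'+a2·a2·a5·a1+a1'·(a2')'·a2·a5
= a3'+a2·a2·a5·a1+a1'·a2·a2·a5
= a3'+a2·a2·a5
= a3'+a2·a5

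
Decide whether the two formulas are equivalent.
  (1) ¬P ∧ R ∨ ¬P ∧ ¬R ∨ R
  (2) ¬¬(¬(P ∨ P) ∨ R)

Yes

E1: ¬P ∧ R ∨ ¬P ∧ ¬R ∨ R
    = ¬P ∨ R   — distribution
E2: ¬¬(¬(P ∨ P) ∨ R)
    = ¬¬(¬P ∨ R)   — idempotence
    = ¬P ∨ R   — double negation
Both reduce to ¬P ∨ R, so they are equivalent.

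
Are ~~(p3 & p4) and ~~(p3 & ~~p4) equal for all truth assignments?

Yes

E1: ~~(p3 & p4)
    = p3 & p4   — double negation
E2: ~~(p3 & ~~p4)
    = p3 & ~~p4   — double negation
    = p3 & p4   — double negation
Both reduce to p3 & p4, so they are equivalent.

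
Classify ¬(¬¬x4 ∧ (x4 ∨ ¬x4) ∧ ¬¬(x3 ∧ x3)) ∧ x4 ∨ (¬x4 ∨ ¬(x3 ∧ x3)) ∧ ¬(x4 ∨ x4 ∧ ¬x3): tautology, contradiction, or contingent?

¬(¬¬x4 ∧ (x4 ∨ ¬x4) ∧ ¬¬(x3 ∧ x3)) ∧ x4 ∨ (¬x4 ∨ ¬(x3 ∧ x3)) ∧ ¬(x4 ∨ x4 ∧ ¬x3)
= ¬(¬¬x4 ∧ (x4 ∨ ¬x4) ∧ ¬¬(x3 ∧ x3)) ∧ x4 ∨ (¬x4 ∨ ¬(x3 ∧ x3)) ∧ ¬x4   — absorption
= ¬(¬¬x4 ∧ ¬¬(x3 ∧ x3)) ∧ x4 ∨ (¬x4 ∨ ¬(x3 ∧ x3)) ∧ ¬x4   — complement / identity
= (¬x4 ∨ ¬(x3 ∧ x3)) ∧ x4 ∨ (¬x4 ∨ ¬(x3 ∧ x3)) ∧ ¬x4   — De Morgan
= ¬x4 ∨ ¬(x3 ∧ x3)   — distribution
= ¬x4 ∨ ¬x3   — idempotence
This depends on x3, x4, so it is not a constant.

contingent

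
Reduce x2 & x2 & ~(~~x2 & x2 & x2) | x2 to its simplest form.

x2 & x2 & ~(~~x2 & x2 & x2) | x2
= x2 & x2 & ~(x2 & x2 & x2) | x2   — double negation
= x2 & x2 & ~(x2 & x2) | x2   — idempotence
= x2 & ~(x2 & x2) | x2   — idempotence
= x2 & ~x2 | x2   — idempotence
= x2   — complement / identity

x2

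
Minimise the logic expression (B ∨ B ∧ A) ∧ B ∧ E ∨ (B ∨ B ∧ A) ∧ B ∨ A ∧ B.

B

(B ∨ B ∧ A) ∧ B ∧ E ∨ (B ∨ B ∧ A) ∧ B ∨ A ∧ B
= (B ∨ B ∧ A) ∧ B ∨ A ∧ B   — absorption
= B ∧ B ∨ A ∧ B   — absorption
= (B ∨ A) ∧ B   — distribution
= B   — absorption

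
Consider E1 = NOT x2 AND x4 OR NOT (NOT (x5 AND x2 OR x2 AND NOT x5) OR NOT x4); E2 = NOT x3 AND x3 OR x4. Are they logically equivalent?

E1: NOT x2 AND x4 OR NOT (NOT (x5 AND x2 OR x2 AND NOT x5) OR NOT x4)
    = NOT x2 AND x4 OR NOT (NOT x2 OR NOT x4)   [distribution]
    = NOT x2 AND x4 OR x2 AND x4   [De Morgan]
    = x4   [distribution]
E2: NOT x3 AND x3 OR x4
    = x4   [complement / identity]
Both reduce to x4, so they are equivalent.

Yes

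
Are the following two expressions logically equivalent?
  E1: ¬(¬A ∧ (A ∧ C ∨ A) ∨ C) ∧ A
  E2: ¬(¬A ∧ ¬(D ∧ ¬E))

E1: ¬(¬A ∧ (A ∧ C ∨ A) ∨ C) ∧ A
    = ¬(¬A ∧ A ∨ C) ∧ A   [absorption]
    = ¬C ∧ A   [complement / identity]
E2: ¬(¬A ∧ ¬(D ∧ ¬E))
    = A ∨ D ∧ ¬E   [De Morgan]
These differ: at A=1, C=1, D=1, E=0, E1 = 0 but E2 = 1.

No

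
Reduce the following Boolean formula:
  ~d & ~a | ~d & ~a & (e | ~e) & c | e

~d & ~a | ~d & ~a & (e | ~e) & c | e
= ~d & ~a | ~d & ~a & c | e   — complement / identity
= ~d & ~a | e   — absorption

~d & ~a | e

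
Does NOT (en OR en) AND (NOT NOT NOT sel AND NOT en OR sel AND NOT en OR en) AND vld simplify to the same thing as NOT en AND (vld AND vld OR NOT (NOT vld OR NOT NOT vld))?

E1: NOT (en OR en) AND (NOT NOT NOT sel AND NOT en OR sel AND NOT en OR en) AND vld
    = NOT (en OR en) AND (NOT sel AND NOT en OR sel AND NOT en OR en) AND vld
    = NOT (en OR en) AND (NOT en OR en) AND vld
    = NOT (en OR en) AND vld
    = NOT en AND vld
E2: NOT en AND (vld AND vld OR NOT (NOT vld OR NOT NOT vld))
    = NOT en AND (vld AND vld OR vld AND NOT vld)
    = NOT en AND vld
Both reduce to NOT en AND vld, so they are equivalent.

Yes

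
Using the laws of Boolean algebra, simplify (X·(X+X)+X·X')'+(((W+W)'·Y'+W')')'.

(X·(X+X)+X·X')'+(((W+W)'·Y'+W')')'
= (X·X+X·X')'+(((W+W)'·Y'+W')')'
= X'+(((W+W)'·Y'+W')')'
= X'+((W'·Y'+W')')'
= X'+((W')')'
= X'+W'

X'+W'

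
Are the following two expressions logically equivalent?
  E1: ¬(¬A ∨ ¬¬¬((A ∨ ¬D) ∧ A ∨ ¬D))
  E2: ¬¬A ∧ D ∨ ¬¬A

E1: ¬(¬A ∨ ¬¬¬((A ∨ ¬D) ∧ A ∨ ¬D))
    = ¬(¬A ∨ ¬((A ∨ ¬D) ∧ A ∨ ¬D))   [double negation]
    = ¬(¬A ∨ ¬(A ∨ ¬D))   [absorption]
    = A ∧ (A ∨ ¬D)   [De Morgan]
    = A   [absorption]
E2: ¬¬A ∧ D ∨ ¬¬A
    = ¬¬A   [absorption]
    = A   [double negation]
Both reduce to A, so they are equivalent.

Yes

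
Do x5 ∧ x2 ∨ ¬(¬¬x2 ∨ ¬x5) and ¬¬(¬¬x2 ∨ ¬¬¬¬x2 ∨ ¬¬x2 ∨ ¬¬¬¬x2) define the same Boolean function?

E1: x5 ∧ x2 ∨ ¬(¬¬x2 ∨ ¬x5)
    = x5 ∧ x2 ∨ ¬x2 ∧ x5
    = x5
E2: ¬¬(¬¬x2 ∨ ¬¬¬¬x2 ∨ ¬¬x2 ∨ ¬¬¬¬x2)
    = ¬¬(¬¬x2 ∨ ¬¬¬¬x2)
    = ¬¬(¬¬x2 ∨ ¬¬x2)
    = ¬¬¬¬x2
    = ¬¬x2
    = x2
These differ: at x2=0, x5=1, E1 = 1 but E2 = 0.

No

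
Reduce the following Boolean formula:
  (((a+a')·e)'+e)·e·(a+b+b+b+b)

(((a+a')·e)'+e)·e·(a+b+b+b+b)
= (e'+e)·e·(a+b+b+b+b)   (complement / identity)
= (e'+e)·e·(a+b+b)   (idempotence)
= e·(a+b+b)   (complement / identity)
= e·(a+b)   (idempotence)

e·(a+b)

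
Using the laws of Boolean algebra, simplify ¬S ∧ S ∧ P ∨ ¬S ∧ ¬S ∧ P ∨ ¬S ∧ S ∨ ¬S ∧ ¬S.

¬S

¬S ∧ S ∧ P ∨ ¬S ∧ ¬S ∧ P ∨ ¬S ∧ S ∨ ¬S ∧ ¬S
= (¬S ∧ S ∨ ¬S ∧ ¬S) ∧ P ∨ ¬S ∧ S ∨ ¬S ∧ ¬S   (distribution)
= ¬S ∧ S ∨ ¬S ∧ ¬S   (absorption)
= ¬S   (distribution)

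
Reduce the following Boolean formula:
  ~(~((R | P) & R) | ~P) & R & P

R & P

~(~((R | P) & R) | ~P) & R & P
= ~(~R | ~P) & R & P   [absorption]
= R & P & R & P   [De Morgan]
= R & P   [idempotence]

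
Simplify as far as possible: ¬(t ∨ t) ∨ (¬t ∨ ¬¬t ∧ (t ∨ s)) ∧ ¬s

¬t ∨ ¬s

¬(t ∨ t) ∨ (¬t ∨ ¬¬t ∧ (t ∨ s)) ∧ ¬s
= ¬(t ∨ t) ∨ (¬t ∨ t ∧ (t ∨ s)) ∧ ¬s
= ¬(t ∨ t) ∨ (¬t ∨ t) ∧ ¬s
= ¬t ∨ (¬t ∨ t) ∧ ¬s
= ¬t ∨ ¬s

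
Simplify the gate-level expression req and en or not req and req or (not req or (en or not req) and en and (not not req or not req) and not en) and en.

req and en or not req and req or (not req or (en or not req) and en and (not not req or not req) and not en) and en
= req and en or (not req or (en or not req) and en and (not not req or not req) and not en) and en   [complement / identity]
= req and en or (not req or (en or not req) and en and (req or not req) and not en) and en   [double negation]
= req and en or (not req or en and (req or not req) and not en) and en   [absorption]
= req and en or (not req or en and not en) and en   [complement / identity]
= req and en or not req and en   [complement / identity]
= en   [distribution]

en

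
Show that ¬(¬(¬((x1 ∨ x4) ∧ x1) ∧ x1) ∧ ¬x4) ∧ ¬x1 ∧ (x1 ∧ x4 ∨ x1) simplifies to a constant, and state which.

False

¬(¬(¬((x1 ∨ x4) ∧ x1) ∧ x1) ∧ ¬x4) ∧ ¬x1 ∧ (x1 ∧ x4 ∨ x1)
= (¬((x1 ∨ x4) ∧ x1) ∧ x1 ∨ x4) ∧ ¬x1 ∧ (x1 ∧ x4 ∨ x1)   (De Morgan)
= (¬x1 ∧ x1 ∨ x4) ∧ ¬x1 ∧ (x1 ∧ x4 ∨ x1)   (absorption)
= (¬x1 ∧ x1 ∨ x4) ∧ ¬x1 ∧ x1   (absorption)
= ¬x1 ∧ x1   (absorption)
= False   (complement)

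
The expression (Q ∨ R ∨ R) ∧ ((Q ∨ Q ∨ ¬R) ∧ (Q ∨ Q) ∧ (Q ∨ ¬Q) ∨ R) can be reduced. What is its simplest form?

Q ∨ R

(Q ∨ R ∨ R) ∧ ((Q ∨ Q ∨ ¬R) ∧ (Q ∨ Q) ∧ (Q ∨ ¬Q) ∨ R)
= (Q ∨ R ∨ R) ∧ ((Q ∨ Q) ∧ (Q ∨ ¬Q) ∨ R)   [absorption]
= (Q ∨ R ∨ R) ∧ (Q ∨ Q ∨ R)   [complement / identity]
= (Q ∨ R ∨ R) ∧ (Q ∨ R)   [idempotence]
= Q ∨ R   [absorption]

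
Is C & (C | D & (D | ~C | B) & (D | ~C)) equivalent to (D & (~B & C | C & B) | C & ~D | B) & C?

E1: C & (C | D & (D | ~C | B) & (D | ~C))
    = C & (C | D & (D | ~C))   (absorption)
    = C & (C | D)   (absorption)
    = C   (absorption)
E2: (D & (~B & C | C & B) | C & ~D | B) & C
    = (D & C | C & ~D | B) & C   (distribution)
    = (C | B) & C   (distribution)
    = C   (absorption)
Both reduce to C, so they are equivalent.

Yes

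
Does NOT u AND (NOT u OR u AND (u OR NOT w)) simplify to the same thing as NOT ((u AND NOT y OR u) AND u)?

Yes

E1: NOT u AND (NOT u OR u AND (u OR NOT w))
    = NOT u AND (NOT u OR u)   [absorption]
    = NOT u   [complement / identity]
E2: NOT ((u AND NOT y OR u) AND u)
    = NOT (u AND u)   [absorption]
    = NOT u   [idempotence]
Both reduce to NOT u, so they are equivalent.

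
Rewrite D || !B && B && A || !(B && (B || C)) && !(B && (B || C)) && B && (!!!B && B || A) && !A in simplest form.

D || !B && B && A || !(B && (B || C)) && !(B && (B || C)) && B && (!!!B && B || A) && !A
= D || !B && B && A || !(B && (B || C)) && B && (!!!B && B || A) && !A   [idempotence]
= D || !B && B && A || !B && B && (!!!B && B || A) && !A   [absorption]
= D || !B && B && A || !B && B && (!B && B || A) && !A   [double negation]
= D || !B && B && A || !B && B && !A   [absorption]
= D || !B && B   [distribution]
= D   [complement / identity]

D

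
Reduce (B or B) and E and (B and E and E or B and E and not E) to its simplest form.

B and E

(B or B) and E and (B and E and E or B and E and not E)
= B and E and (B and E and E or B and E and not E)   (idempotence)
= B and E and B and E   (distribution)
= B and E   (idempotence)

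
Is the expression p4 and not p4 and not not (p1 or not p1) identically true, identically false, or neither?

p4 and not p4 and not not (p1 or not p1)
= p4 and not p4 and (p1 or not p1)   [double negation]
= p4 and not p4   [complement / identity]
= False   [complement]

identically false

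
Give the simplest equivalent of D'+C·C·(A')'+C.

D'+C

D'+C·C·(A')'+C
= D'+C·C·A+C   — double negation
= D'+C·A+C   — idempotence
= D'+C   — absorption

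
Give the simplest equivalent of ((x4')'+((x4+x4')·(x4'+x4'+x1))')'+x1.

x4'+x1

((x4')'+((x4+x4')·(x4'+x4'+x1))')'+x1
= ((x4')'+(x4'+x4'+x1)')'+x1   (complement / identity)
= ((x4')'+(x4'+x1)')'+x1   (idempotence)
= x4'·(x4'+x1)+x1   (De Morgan)
= x4'+x1   (absorption)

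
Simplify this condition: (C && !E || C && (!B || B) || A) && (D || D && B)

(C || A) && D

(C && !E || C && (!B || B) || A) && (D || D && B)
= (C && !E || C && (!B || B) || A) && D
= (C && !E || C || A) && D
= (C || A) && D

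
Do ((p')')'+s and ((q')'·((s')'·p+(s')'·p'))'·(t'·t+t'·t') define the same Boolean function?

E1: ((p')')'+s
    = p'+s   (double negation)
E2: ((q')'·((s')'·p+(s')'·p'))'·(t'·t+t'·t')
    = ((q')'·((s')'·p+(s')'·p'))'·t'   (distribution)
    = ((q')'·(s')')'·t'   (distribution)
    = (q'+s')·t'   (De Morgan)
These differ: at p=1, q=1, s=1, t=1, E1 = 1 but E2 = 0.

No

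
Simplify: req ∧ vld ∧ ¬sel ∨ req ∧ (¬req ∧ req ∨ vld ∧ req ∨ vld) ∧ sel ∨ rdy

req ∧ vld ∨ rdy

req ∧ vld ∧ ¬sel ∨ req ∧ (¬req ∧ req ∨ vld ∧ req ∨ vld) ∧ sel ∨ rdy
= req ∧ vld ∧ ¬sel ∨ req ∧ (vld ∧ req ∨ vld) ∧ sel ∨ rdy
= req ∧ vld ∧ ¬sel ∨ req ∧ vld ∧ sel ∨ rdy
= req ∧ vld ∨ rdy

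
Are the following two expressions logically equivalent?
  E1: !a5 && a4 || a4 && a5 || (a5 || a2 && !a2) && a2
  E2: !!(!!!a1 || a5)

No

E1: !a5 && a4 || a4 && a5 || (a5 || a2 && !a2) && a2
    = a4 || (a5 || a2 && !a2) && a2   — distribution
    = a4 || a5 && a2   — complement / identity
E2: !!(!!!a1 || a5)
    = !!(!a1 || a5)   — double negation
    = !a1 || a5   — double negation
These differ: at a1=0, a2=0, a4=0, a5=0, E1 = 0 but E2 = 1.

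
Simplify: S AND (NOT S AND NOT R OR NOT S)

S AND (NOT S AND NOT R OR NOT S)
= S AND NOT S
= FALSE

FALSE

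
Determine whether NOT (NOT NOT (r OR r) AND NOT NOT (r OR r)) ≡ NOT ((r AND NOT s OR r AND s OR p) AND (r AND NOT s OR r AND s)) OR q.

No

E1: NOT (NOT NOT (r OR r) AND NOT NOT (r OR r))
    = NOT (r OR r) OR NOT (r OR r)   (De Morgan)
    = NOT (r OR r)   (idempotence)
    = NOT r   (idempotence)
E2: NOT ((r AND NOT s OR r AND s OR p) AND (r AND NOT s OR r AND s)) OR q
    = NOT (r AND NOT s OR r AND s) OR q   (absorption)
    = NOT r OR q   (distribution)
These differ: at p=1, q=1, r=1, s=0, E1 = 0 but E2 = 1.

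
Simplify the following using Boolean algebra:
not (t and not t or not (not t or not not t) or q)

not (t and not t or not (not t or not not t) or q)
= not (t and not t or t and not t or q)   [De Morgan]
= not (t and not t or q)   [complement / identity]
= not q   [complement / identity]

not q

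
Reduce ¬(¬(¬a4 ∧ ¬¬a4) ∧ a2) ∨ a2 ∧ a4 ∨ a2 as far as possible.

¬(¬(¬a4 ∧ ¬¬a4) ∧ a2) ∨ a2 ∧ a4 ∨ a2
= ¬((a4 ∨ ¬a4) ∧ a2) ∨ a2 ∧ a4 ∨ a2   — De Morgan
= ¬a2 ∨ a2 ∧ a4 ∨ a2   — complement / identity
= ¬a2 ∨ a2   — absorption
= True   — complement

True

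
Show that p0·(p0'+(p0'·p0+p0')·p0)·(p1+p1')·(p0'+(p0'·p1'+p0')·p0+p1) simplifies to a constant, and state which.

0

p0·(p0'+(p0'·p0+p0')·p0)·(p1+p1')·(p0'+(p0'·p1'+p0')·p0+p1)
= p0·(p0'+p0'·p0)·(p1+p1')·(p0'+(p0'·p1'+p0')·p0+p1)
= p0·(p0'+p0'·p0)·(p1+p1')·(p0'+p0'·p0+p1)
= p0·(p0'+p0'·p0)·(p0'+p0'·p0+p1)
= p0·(p0'+p0'·p0)
= p0·p0'
= 0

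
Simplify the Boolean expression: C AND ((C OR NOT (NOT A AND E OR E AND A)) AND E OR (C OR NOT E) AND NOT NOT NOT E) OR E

C AND ((C OR NOT (NOT A AND E OR E AND A)) AND E OR (C OR NOT E) AND NOT NOT NOT E) OR E
= C AND ((C OR NOT (NOT A AND E OR E AND A)) AND E OR (C OR NOT E) AND NOT E) OR E   (double negation)
= C AND ((C OR NOT E) AND E OR (C OR NOT E) AND NOT E) OR E   (distribution)
= C AND (C OR NOT E) OR E   (distribution)
= C OR E   (absorption)

C OR E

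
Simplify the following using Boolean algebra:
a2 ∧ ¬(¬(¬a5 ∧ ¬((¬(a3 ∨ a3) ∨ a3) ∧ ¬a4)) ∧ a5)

a2 ∧ ¬a5

a2 ∧ ¬(¬(¬a5 ∧ ¬((¬(a3 ∨ a3) ∨ a3) ∧ ¬a4)) ∧ a5)
= a2 ∧ ¬((a5 ∨ (¬(a3 ∨ a3) ∨ a3) ∧ ¬a4) ∧ a5)
= a2 ∧ ¬((a5 ∨ (¬a3 ∨ a3) ∧ ¬a4) ∧ a5)
= a2 ∧ ¬((a5 ∨ ¬a4) ∧ a5)
= a2 ∧ ¬a5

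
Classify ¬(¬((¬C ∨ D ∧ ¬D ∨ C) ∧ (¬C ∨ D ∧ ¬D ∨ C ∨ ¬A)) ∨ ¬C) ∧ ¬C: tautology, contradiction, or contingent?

¬(¬((¬C ∨ D ∧ ¬D ∨ C) ∧ (¬C ∨ D ∧ ¬D ∨ C ∨ ¬A)) ∨ ¬C) ∧ ¬C
= ¬(¬(¬C ∨ D ∧ ¬D ∨ C) ∨ ¬C) ∧ ¬C
= (¬C ∨ D ∧ ¬D ∨ C) ∧ C ∧ ¬C
= (¬C ∨ C) ∧ C ∧ ¬C
= C ∧ ¬C
= False

contradiction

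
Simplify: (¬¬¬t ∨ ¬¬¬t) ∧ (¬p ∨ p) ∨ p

¬t ∨ p

(¬¬¬t ∨ ¬¬¬t) ∧ (¬p ∨ p) ∨ p
= ¬¬¬t ∨ ¬¬¬t ∨ p   — complement / identity
= ¬¬¬t ∨ p   — idempotence
= ¬t ∨ p   — double negation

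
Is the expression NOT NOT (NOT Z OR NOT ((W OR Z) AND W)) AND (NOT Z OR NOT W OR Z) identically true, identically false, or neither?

neither

NOT NOT (NOT Z OR NOT ((W OR Z) AND W)) AND (NOT Z OR NOT W OR Z)
= NOT NOT (NOT Z OR NOT W) AND (NOT Z OR NOT W OR Z)   — absorption
= (NOT Z OR NOT W) AND (NOT Z OR NOT W OR Z)   — double negation
= NOT Z OR NOT W   — absorption
This depends on W, Z, so it is not a constant.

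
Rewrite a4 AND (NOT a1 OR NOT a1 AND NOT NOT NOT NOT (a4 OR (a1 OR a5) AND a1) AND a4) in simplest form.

a4 AND NOT a1

a4 AND (NOT a1 OR NOT a1 AND NOT NOT NOT NOT (a4 OR (a1 OR a5) AND a1) AND a4)
= a4 AND (NOT a1 OR NOT a1 AND NOT NOT NOT NOT (a4 OR a1) AND a4)   — absorption
= a4 AND (NOT a1 OR NOT a1 AND NOT NOT (a4 OR a1) AND a4)   — double negation
= a4 AND (NOT a1 OR NOT a1 AND (a4 OR a1) AND a4)   — double negation
= a4 AND (NOT a1 OR NOT a1 AND a4)   — absorption
= a4 AND NOT a1   — absorption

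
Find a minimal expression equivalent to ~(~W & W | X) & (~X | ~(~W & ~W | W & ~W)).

~(~W & W | X) & (~X | ~(~W & ~W | W & ~W))
= ~(~W & W | X) & (~X | ~~W)   (distribution)
= ~X & (~X | ~~W)   (complement / identity)
= ~X & (~X | W)   (double negation)
= ~X   (absorption)

~X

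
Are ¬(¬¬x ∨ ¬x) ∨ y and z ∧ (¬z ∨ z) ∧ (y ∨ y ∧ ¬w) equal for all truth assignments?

E1: ¬(¬¬x ∨ ¬x) ∨ y
    = ¬x ∧ x ∨ y   (De Morgan)
    = y   (complement / identity)
E2: z ∧ (¬z ∨ z) ∧ (y ∨ y ∧ ¬w)
    = z ∧ (¬z ∨ z) ∧ y   (absorption)
    = z ∧ y   (complement / identity)
These differ: at w=1, x=0, y=1, z=0, E1 = 1 but E2 = 0.

No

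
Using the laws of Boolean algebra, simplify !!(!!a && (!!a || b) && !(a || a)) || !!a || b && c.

!!(!!a && (!!a || b) && !(a || a)) || !!a || b && c
= !!(!!a && (!!a || b) && !a) || !!a || b && c
= !!(!!a && !a) || !!a || b && c
= !!(!!a && !a) || a || b && c
= !!a && !a || a || b && c
= a && !a || a || b && c
= a || b && c

a || b && c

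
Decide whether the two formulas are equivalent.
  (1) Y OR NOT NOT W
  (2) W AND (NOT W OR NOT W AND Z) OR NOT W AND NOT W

No

E1: Y OR NOT NOT W
    = Y OR W
E2: W AND (NOT W OR NOT W AND Z) OR NOT W AND NOT W
    = W AND NOT W OR NOT W AND NOT W
    = NOT W
These differ: at W=1, Y=0, Z=0, E1 = 1 but E2 = 0.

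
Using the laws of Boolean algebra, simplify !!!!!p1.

!p1

!!!!!p1
= !!!p1   (double negation)
= !p1   (double negation)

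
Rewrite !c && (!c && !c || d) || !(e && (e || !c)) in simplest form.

!c || !e

!c && (!c && !c || d) || !(e && (e || !c))
= !c && (!c || d) || !(e && (e || !c))   — idempotence
= !c || !(e && (e || !c))   — absorption
= !c || !e   — absorption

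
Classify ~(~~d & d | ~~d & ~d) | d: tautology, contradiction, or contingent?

tautology

~(~~d & d | ~~d & ~d) | d
= ~~~d | d   (distribution)
= ~d | d   (double negation)
= 1   (complement)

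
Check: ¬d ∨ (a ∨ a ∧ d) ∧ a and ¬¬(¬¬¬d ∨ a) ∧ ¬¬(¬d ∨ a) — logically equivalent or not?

E1: ¬d ∨ (a ∨ a ∧ d) ∧ a
    = ¬d ∨ a ∧ a   — absorption
    = ¬d ∨ a   — idempotence
E2: ¬¬(¬¬¬d ∨ a) ∧ ¬¬(¬d ∨ a)
    = ¬¬(¬d ∨ a) ∧ ¬¬(¬d ∨ a)   — double negation
    = ¬¬(¬d ∨ a)   — idempotence
    = ¬d ∨ a   — double negation
Both reduce to ¬d ∨ a, so they are equivalent.

Yes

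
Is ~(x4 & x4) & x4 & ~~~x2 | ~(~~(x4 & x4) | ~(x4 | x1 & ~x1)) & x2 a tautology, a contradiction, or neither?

~(x4 & x4) & x4 & ~~~x2 | ~(~~(x4 & x4) | ~(x4 | x1 & ~x1)) & x2
= ~(x4 & x4) & x4 & ~~~x2 | ~(~~(x4 & x4) | ~x4) & x2   [complement / identity]
= ~(x4 & x4) & x4 & ~~~x2 | ~(x4 & x4) & x4 & x2   [De Morgan]
= ~(x4 & x4) & x4 & ~x2 | ~(x4 & x4) & x4 & x2   [double negation]
= ~(x4 & x4) & x4   [distribution]
= ~x4 & x4   [idempotence]
= 0   [complement]

contradiction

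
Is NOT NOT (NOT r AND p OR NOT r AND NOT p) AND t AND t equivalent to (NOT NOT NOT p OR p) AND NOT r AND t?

Yes

E1: NOT NOT (NOT r AND p OR NOT r AND NOT p) AND t AND t
    = NOT NOT NOT r AND t AND t   — distribution
    = NOT r AND t AND t   — double negation
    = NOT r AND t   — idempotence
E2: (NOT NOT NOT p OR p) AND NOT r AND t
    = (NOT p OR p) AND NOT r AND t   — double negation
    = NOT r AND t   — complement / identity
Both reduce to NOT r AND t, so they are equivalent.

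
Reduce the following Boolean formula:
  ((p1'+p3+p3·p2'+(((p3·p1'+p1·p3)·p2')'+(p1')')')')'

((p1'+p3+p3·p2'+(((p3·p1'+p1·p3)·p2')'+(p1')')')')'
= ((p1'+p3+p3·p2'+((p3·p2')'+(p1')')')')'   — distribution
= ((p1'+p3+p3·p2'+p3·p2'·p1')')'   — De Morgan
= p1'+p3+p3·p2'+p3·p2'·p1'   — double negation
= p1'+p3+p3·p2'   — absorption
= p1'+p3   — absorption

p1'+p3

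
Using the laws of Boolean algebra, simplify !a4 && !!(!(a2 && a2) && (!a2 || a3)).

!a4 && !a2

!a4 && !!(!(a2 && a2) && (!a2 || a3))
= !a4 && !!(!a2 && (!a2 || a3))
= !a4 && !!!a2
= !a4 && !a2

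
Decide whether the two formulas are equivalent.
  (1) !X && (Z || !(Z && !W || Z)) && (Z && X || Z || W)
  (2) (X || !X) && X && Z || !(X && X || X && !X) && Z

E1: !X && (Z || !(Z && !W || Z)) && (Z && X || Z || W)
    = !X && (Z || !(Z && !W || Z)) && (Z || W)   — absorption
    = !X && (Z || !Z) && (Z || W)   — absorption
    = !X && (Z || W)   — complement / identity
E2: (X || !X) && X && Z || !(X && X || X && !X) && Z
    = X && Z || !(X && X || X && !X) && Z   — complement / identity
    = X && Z || !X && Z   — distribution
    = Z   — distribution
These differ: at W=1, X=1, Z=1, E1 = 0 but E2 = 1.

No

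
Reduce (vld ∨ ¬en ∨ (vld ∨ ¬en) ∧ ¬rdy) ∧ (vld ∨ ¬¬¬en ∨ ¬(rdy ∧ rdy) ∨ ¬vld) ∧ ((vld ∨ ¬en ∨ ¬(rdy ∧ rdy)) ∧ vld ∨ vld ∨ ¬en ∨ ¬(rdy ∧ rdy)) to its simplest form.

(vld ∨ ¬en ∨ (vld ∨ ¬en) ∧ ¬rdy) ∧ (vld ∨ ¬¬¬en ∨ ¬(rdy ∧ rdy) ∨ ¬vld) ∧ ((vld ∨ ¬en ∨ ¬(rdy ∧ rdy)) ∧ vld ∨ vld ∨ ¬en ∨ ¬(rdy ∧ rdy))
= (vld ∨ ¬en) ∧ (vld ∨ ¬¬¬en ∨ ¬(rdy ∧ rdy) ∨ ¬vld) ∧ ((vld ∨ ¬en ∨ ¬(rdy ∧ rdy)) ∧ vld ∨ vld ∨ ¬en ∨ ¬(rdy ∧ rdy))
= (vld ∨ ¬en) ∧ (vld ∨ ¬¬¬en ∨ ¬(rdy ∧ rdy) ∨ ¬vld) ∧ (vld ∨ ¬en ∨ ¬(rdy ∧ rdy))
= (vld ∨ ¬en) ∧ (vld ∨ ¬en ∨ ¬(rdy ∧ rdy) ∨ ¬vld) ∧ (vld ∨ ¬en ∨ ¬(rdy ∧ rdy))
= (vld ∨ ¬en) ∧ (vld ∨ ¬en ∨ ¬(rdy ∧ rdy))
= (vld ∨ ¬en) ∧ (vld ∨ ¬en ∨ ¬rdy)
= vld ∨ ¬en

vld ∨ ¬en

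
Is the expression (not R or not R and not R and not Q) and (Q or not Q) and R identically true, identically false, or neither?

identically false

(not R or not R and not R and not Q) and (Q or not Q) and R
= (not R or not R and not R and not Q) and R   — complement / identity
= (not R or not R and not Q) and R   — idempotence
= not R and R   — absorption
= False   — complement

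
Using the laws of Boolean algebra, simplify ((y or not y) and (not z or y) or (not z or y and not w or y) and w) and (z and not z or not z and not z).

not z

((y or not y) and (not z or y) or (not z or y and not w or y) and w) and (z and not z or not z and not z)
= (not z or y or (not z or y and not w or y) and w) and (z and not z or not z and not z)
= (not z or y or (not z or y) and w) and (z and not z or not z and not z)
= (not z or y or (not z or y) and w) and not z
= (not z or y) and not z
= not z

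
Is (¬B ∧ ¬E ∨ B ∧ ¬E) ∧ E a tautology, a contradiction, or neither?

contradiction

(¬B ∧ ¬E ∨ B ∧ ¬E) ∧ E
= ¬E ∧ E   (distribution)
= False   (complement)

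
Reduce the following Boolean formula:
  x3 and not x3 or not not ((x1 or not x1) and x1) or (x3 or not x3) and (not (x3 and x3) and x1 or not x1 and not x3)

x1 or not x3

x3 and not x3 or not not ((x1 or not x1) and x1) or (x3 or not x3) and (not (x3 and x3) and x1 or not x1 and not x3)
= x3 and not x3 or not not ((x1 or not x1) and x1) or not (x3 and x3) and x1 or not x1 and not x3   [complement / identity]
= x3 and not x3 or not not x1 or not (x3 and x3) and x1 or not x1 and not x3   [complement / identity]
= x3 and not x3 or not not x1 or not x3 and x1 or not x1 and not x3   [idempotence]
= x3 and not x3 or not not x1 or not x3   [distribution]
= not not x1 or not x3   [complement / identity]
= x1 or not x3   [double negation]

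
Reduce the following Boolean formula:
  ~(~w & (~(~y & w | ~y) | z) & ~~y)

~(~w & (~(~y & w | ~y) | z) & ~~y)
= ~(~w & (~~y | z) & ~~y)   [absorption]
= ~(~w & ~~y)   [absorption]
= w | ~y   [De Morgan]

w | ~y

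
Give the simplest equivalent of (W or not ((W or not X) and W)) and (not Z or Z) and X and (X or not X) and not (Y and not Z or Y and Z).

X and not Y

(W or not ((W or not X) and W)) and (not Z or Z) and X and (X or not X) and not (Y and not Z or Y and Z)
= (W or not W) and (not Z or Z) and X and (X or not X) and not (Y and not Z or Y and Z)   — absorption
= (not Z or Z) and X and (X or not X) and not (Y and not Z or Y and Z)   — complement / identity
= (not Z or Z) and X and (X or not X) and not Y   — distribution
= (not Z or Z) and X and not Y   — complement / identity
= X and not Y   — complement / identity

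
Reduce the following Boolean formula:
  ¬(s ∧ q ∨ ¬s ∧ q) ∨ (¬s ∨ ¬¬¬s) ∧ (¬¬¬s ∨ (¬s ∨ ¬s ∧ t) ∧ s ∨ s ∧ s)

¬(s ∧ q ∨ ¬s ∧ q) ∨ (¬s ∨ ¬¬¬s) ∧ (¬¬¬s ∨ (¬s ∨ ¬s ∧ t) ∧ s ∨ s ∧ s)
= ¬(s ∧ q ∨ ¬s ∧ q) ∨ (¬s ∨ ¬¬¬s) ∧ (¬¬¬s ∨ ¬s ∧ s ∨ s ∧ s)   (absorption)
= ¬(s ∧ q ∨ ¬s ∧ q) ∨ ¬¬¬s ∨ ¬s ∧ (¬s ∧ s ∨ s ∧ s)   (distribution)
= ¬q ∨ ¬¬¬s ∨ ¬s ∧ (¬s ∧ s ∨ s ∧ s)   (distribution)
= ¬q ∨ ¬¬¬s ∨ ¬s ∧ s   (distribution)
= ¬q ∨ ¬s ∨ ¬s ∧ s   (double negation)
= ¬q ∨ ¬s   (complement / identity)

¬q ∨ ¬s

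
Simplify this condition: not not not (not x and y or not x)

x

not not not (not x and y or not x)
= not (not x and y or not x)   [double negation]
= not not x   [absorption]
= x   [double negation]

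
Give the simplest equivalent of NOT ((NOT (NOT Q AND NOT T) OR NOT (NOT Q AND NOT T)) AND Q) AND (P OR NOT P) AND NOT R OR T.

NOT ((NOT (NOT Q AND NOT T) OR NOT (NOT Q AND NOT T)) AND Q) AND (P OR NOT P) AND NOT R OR T
= NOT (NOT (NOT Q AND NOT T) AND Q) AND (P OR NOT P) AND NOT R OR T   [idempotence]
= NOT ((Q OR T) AND Q) AND (P OR NOT P) AND NOT R OR T   [De Morgan]
= NOT Q AND (P OR NOT P) AND NOT R OR T   [absorption]
= NOT Q AND NOT R OR T   [complement / identity]

NOT Q AND NOT R OR T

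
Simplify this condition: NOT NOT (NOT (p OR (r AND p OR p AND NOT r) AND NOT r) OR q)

NOT p OR q

NOT NOT (NOT (p OR (r AND p OR p AND NOT r) AND NOT r) OR q)
= NOT NOT (NOT (p OR p AND NOT r) OR q)   — distribution
= NOT NOT (NOT p OR q)   — absorption
= NOT p OR q   — double negation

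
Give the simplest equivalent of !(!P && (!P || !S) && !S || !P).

!(!P && (!P || !S) && !S || !P)
= !(!P && !S || !P)   — absorption
= !!P   — absorption
= P   — double negation

P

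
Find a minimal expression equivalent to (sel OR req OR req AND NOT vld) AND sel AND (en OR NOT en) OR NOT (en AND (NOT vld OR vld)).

sel OR NOT en

(sel OR req OR req AND NOT vld) AND sel AND (en OR NOT en) OR NOT (en AND (NOT vld OR vld))
= (sel OR req OR req AND NOT vld) AND sel OR NOT (en AND (NOT vld OR vld))   — complement / identity
= (sel OR req OR req AND NOT vld) AND sel OR NOT en   — complement / identity
= (sel OR req) AND sel OR NOT en   — absorption
= sel OR NOT en   — absorption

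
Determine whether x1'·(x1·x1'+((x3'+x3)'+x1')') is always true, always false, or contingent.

x1'·(x1·x1'+((x3'+x3)'+x1')')
= x1'·((x3'+x3)'+x1')'   — complement / identity
= x1'·(x3'+x3)·x1   — De Morgan
= x1'·x1   — complement / identity
= 0   — complement

always false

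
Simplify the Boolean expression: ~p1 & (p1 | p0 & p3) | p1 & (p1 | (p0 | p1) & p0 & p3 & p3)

~p1 & (p1 | p0 & p3) | p1 & (p1 | (p0 | p1) & p0 & p3 & p3)
= ~p1 & (p1 | p0 & p3) | p1 & (p1 | p0 & p3 & p3)   [absorption]
= ~p1 & (p1 | p0 & p3) | p1 & (p1 | p0 & p3)   [idempotence]
= p1 | p0 & p3   [distribution]

p1 | p0 & p3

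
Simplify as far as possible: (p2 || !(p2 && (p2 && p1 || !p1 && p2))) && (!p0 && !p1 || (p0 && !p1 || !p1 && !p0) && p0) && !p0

(p2 || !(p2 && (p2 && p1 || !p1 && p2))) && (!p0 && !p1 || (p0 && !p1 || !p1 && !p0) && p0) && !p0
= (p2 || !(p2 && (p2 && p1 || !p1 && p2))) && (!p0 && !p1 || !p1 && p0) && !p0
= (p2 || !(p2 && (p2 && p1 || !p1 && p2))) && !p1 && !p0
= (p2 || !(p2 && p2)) && !p1 && !p0
= (p2 || !p2) && !p1 && !p0
= !p1 && !p0

!p1 && !p0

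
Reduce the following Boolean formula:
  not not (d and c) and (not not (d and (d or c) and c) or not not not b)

not not (d and c) and (not not (d and (d or c) and c) or not not not b)
= not not (d and c) and (not not (d and (d or c) and c) or not b)
= not not (d and c) and (not not (d and c) or not b)
= not not (d and c)
= d and c

d and c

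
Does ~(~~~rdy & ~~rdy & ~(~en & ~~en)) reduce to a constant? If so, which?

~(~~~rdy & ~~rdy & ~(~en & ~~en))
= ~(~rdy & ~~rdy & ~(~en & ~~en))
= ~(~rdy & ~~rdy & (en | ~en))
= ~(~rdy & ~~rdy)
= rdy | ~rdy
= 1

yes, True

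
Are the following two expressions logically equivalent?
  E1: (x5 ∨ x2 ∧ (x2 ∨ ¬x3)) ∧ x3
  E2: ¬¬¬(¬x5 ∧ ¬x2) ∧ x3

E1: (x5 ∨ x2 ∧ (x2 ∨ ¬x3)) ∧ x3
    = (x5 ∨ x2) ∧ x3   — absorption
E2: ¬¬¬(¬x5 ∧ ¬x2) ∧ x3
    = ¬¬(x5 ∨ x2) ∧ x3   — De Morgan
    = (x5 ∨ x2) ∧ x3   — double negation
Both reduce to (x5 ∨ x2) ∧ x3, so they are equivalent.

Yes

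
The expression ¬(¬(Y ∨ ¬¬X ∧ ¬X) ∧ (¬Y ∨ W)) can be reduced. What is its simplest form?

Y

¬(¬(Y ∨ ¬¬X ∧ ¬X) ∧ (¬Y ∨ W))
= ¬(¬(Y ∨ X ∧ ¬X) ∧ (¬Y ∨ W))   — double negation
= ¬(¬Y ∧ (¬Y ∨ W))   — complement / identity
= ¬¬Y   — absorption
= Y   — double negation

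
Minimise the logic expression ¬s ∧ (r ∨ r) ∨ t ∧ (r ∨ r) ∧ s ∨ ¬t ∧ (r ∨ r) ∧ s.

¬s ∧ (r ∨ r) ∨ t ∧ (r ∨ r) ∧ s ∨ ¬t ∧ (r ∨ r) ∧ s
= ¬s ∧ (r ∨ r) ∨ (r ∨ r) ∧ s   [distribution]
= r ∨ r   [distribution]
= r   [idempotence]

r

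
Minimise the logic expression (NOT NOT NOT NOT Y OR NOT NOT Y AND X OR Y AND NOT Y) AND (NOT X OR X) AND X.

Y AND X

(NOT NOT NOT NOT Y OR NOT NOT Y AND X OR Y AND NOT Y) AND (NOT X OR X) AND X
= (NOT NOT NOT NOT Y OR NOT NOT Y AND X OR Y AND NOT Y) AND X   (complement / identity)
= (NOT NOT Y OR NOT NOT Y AND X OR Y AND NOT Y) AND X   (double negation)
= (NOT NOT Y OR NOT NOT Y AND X) AND X   (complement / identity)
= NOT NOT Y AND X   (absorption)
= Y AND X   (double negation)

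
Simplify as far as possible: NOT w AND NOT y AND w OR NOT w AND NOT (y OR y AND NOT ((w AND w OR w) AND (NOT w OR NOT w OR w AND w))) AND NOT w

NOT w AND NOT y AND w OR NOT w AND NOT (y OR y AND NOT ((w AND w OR w) AND (NOT w OR NOT w OR w AND w))) AND NOT w
= NOT w AND NOT y AND w OR NOT w AND NOT (y OR y AND NOT (w AND w OR w AND (NOT w OR NOT w))) AND NOT w
= NOT w AND NOT y AND w OR NOT w AND NOT (y OR y AND NOT (w AND w OR w AND NOT w)) AND NOT w
= NOT w AND NOT y AND w OR NOT w AND NOT (y OR y AND NOT w) AND NOT w
= NOT w AND NOT y AND w OR NOT w AND NOT y AND NOT w
= NOT w AND NOT y

NOT w AND NOT y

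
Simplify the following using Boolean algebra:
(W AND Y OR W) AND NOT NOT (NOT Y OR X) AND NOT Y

W AND NOT Y

(W AND Y OR W) AND NOT NOT (NOT Y OR X) AND NOT Y
= (W AND Y OR W) AND (NOT Y OR X) AND NOT Y   — double negation
= W AND (NOT Y OR X) AND NOT Y   — absorption
= W AND NOT Y   — absorption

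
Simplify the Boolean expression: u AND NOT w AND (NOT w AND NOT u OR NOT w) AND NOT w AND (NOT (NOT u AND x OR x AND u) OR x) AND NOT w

u AND NOT w AND (NOT w AND NOT u OR NOT w) AND NOT w AND (NOT (NOT u AND x OR x AND u) OR x) AND NOT w
= u AND NOT w AND (NOT w AND NOT u OR NOT w) AND NOT w AND (NOT x OR x) AND NOT w   (distribution)
= u AND NOT w AND (NOT w AND NOT u OR NOT w) AND NOT w AND NOT w   (complement / identity)
= u AND NOT w AND NOT w AND NOT w AND NOT w   (absorption)
= u AND NOT w AND NOT w   (idempotence)
= u AND NOT w   (idempotence)

u AND NOT w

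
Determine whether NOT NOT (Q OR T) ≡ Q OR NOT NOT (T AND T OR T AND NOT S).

E1: NOT NOT (Q OR T)
    = Q OR T   (double negation)
E2: Q OR NOT NOT (T AND T OR T AND NOT S)
    = Q OR NOT NOT (T AND (T OR NOT S))   (distribution)
    = Q OR NOT NOT T   (absorption)
    = Q OR T   (double negation)
Both reduce to Q OR T, so they are equivalent.

Yes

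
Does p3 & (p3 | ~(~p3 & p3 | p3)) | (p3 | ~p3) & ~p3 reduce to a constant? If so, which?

yes, True

p3 & (p3 | ~(~p3 & p3 | p3)) | (p3 | ~p3) & ~p3
= p3 & (p3 | ~p3) | (p3 | ~p3) & ~p3
= p3 | ~p3
= 1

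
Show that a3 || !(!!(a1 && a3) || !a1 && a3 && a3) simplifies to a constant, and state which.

true

a3 || !(!!(a1 && a3) || !a1 && a3 && a3)
= a3 || !(a1 && a3 || !a1 && a3 && a3)   — double negation
= a3 || !(a1 && a3 || !a1 && a3)   — idempotence
= a3 || !a3   — distribution
= true   — complement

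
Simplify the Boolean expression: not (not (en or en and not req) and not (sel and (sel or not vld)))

not (not (en or en and not req) and not (sel and (sel or not vld)))
= not (not en and not (sel and (sel or not vld)))   (absorption)
= not (not en and not sel)   (absorption)
= en or sel   (De Morgan)

en or sel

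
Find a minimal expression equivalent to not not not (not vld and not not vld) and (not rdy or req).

not not not (not vld and not not vld) and (not rdy or req)
= not not (vld or not vld) and (not rdy or req)   (De Morgan)
= (vld or not vld) and (not rdy or req)   (double negation)
= not rdy or req   (complement / identity)

not rdy or req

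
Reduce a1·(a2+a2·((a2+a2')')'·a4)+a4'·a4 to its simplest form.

a1·a2

a1·(a2+a2·((a2+a2')')'·a4)+a4'·a4
= a1·(a2+a2·(a2+a2')·a4)+a4'·a4   [double negation]
= a1·(a2+a2·(a2+a2')·a4)   [complement / identity]
= a1·(a2+a2·a4)   [complement / identity]
= a1·a2   [absorption]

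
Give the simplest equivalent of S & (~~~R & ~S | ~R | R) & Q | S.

S

S & (~~~R & ~S | ~R | R) & Q | S
= S & (~R & ~S | ~R | R) & Q | S   (double negation)
= S & (~R | R) & Q | S   (absorption)
= S & Q | S   (complement / identity)
= S   (absorption)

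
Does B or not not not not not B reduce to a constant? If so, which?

yes, True

B or not not not not not B
= B or not not not B   — double negation
= B or not B   — double negation
= True   — complement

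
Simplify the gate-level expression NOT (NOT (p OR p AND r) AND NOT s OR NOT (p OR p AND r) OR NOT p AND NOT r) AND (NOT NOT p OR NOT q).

NOT (NOT (p OR p AND r) AND NOT s OR NOT (p OR p AND r) OR NOT p AND NOT r) AND (NOT NOT p OR NOT q)
= NOT (NOT (p OR p AND r) OR NOT p AND NOT r) AND (NOT NOT p OR NOT q)   — absorption
= NOT (NOT p OR NOT p AND NOT r) AND (NOT NOT p OR NOT q)   — absorption
= NOT NOT p AND (NOT NOT p OR NOT q)   — absorption
= NOT NOT p   — absorption
= p   — double negation

p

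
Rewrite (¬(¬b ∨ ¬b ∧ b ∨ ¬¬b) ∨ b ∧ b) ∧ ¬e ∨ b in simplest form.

(¬(¬b ∨ ¬b ∧ b ∨ ¬¬b) ∨ b ∧ b) ∧ ¬e ∨ b
= (¬(¬b ∨ ¬¬b) ∨ b ∧ b) ∧ ¬e ∨ b   (complement / identity)
= (b ∧ ¬b ∨ b ∧ b) ∧ ¬e ∨ b   (De Morgan)
= b ∧ ¬e ∨ b   (distribution)
= b   (absorption)

b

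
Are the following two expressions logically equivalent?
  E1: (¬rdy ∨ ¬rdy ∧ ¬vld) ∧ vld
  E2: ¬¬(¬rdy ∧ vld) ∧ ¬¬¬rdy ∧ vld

Yes

E1: (¬rdy ∨ ¬rdy ∧ ¬vld) ∧ vld
    = ¬rdy ∧ vld   (absorption)
E2: ¬¬(¬rdy ∧ vld) ∧ ¬¬¬rdy ∧ vld
    = ¬rdy ∧ vld ∧ ¬¬¬rdy ∧ vld   (double negation)
    = ¬rdy ∧ vld ∧ ¬rdy ∧ vld   (double negation)
    = ¬rdy ∧ vld   (idempotence)
Both reduce to ¬rdy ∧ vld, so they are equivalent.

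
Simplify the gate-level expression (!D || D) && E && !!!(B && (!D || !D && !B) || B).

(!D || D) && E && !!!(B && (!D || !D && !B) || B)
= (!D || D) && E && !!!(B && !D || B)   — absorption
= (!D || D) && E && !!!B   — absorption
= E && !!!B   — complement / identity
= E && !B   — double negation

E && !B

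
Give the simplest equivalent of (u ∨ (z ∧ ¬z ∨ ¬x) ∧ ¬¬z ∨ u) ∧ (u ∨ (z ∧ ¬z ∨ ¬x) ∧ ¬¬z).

u ∨ ¬x ∧ z

(u ∨ (z ∧ ¬z ∨ ¬x) ∧ ¬¬z ∨ u) ∧ (u ∨ (z ∧ ¬z ∨ ¬x) ∧ ¬¬z)
= u ∨ ((z ∧ ¬z ∨ ¬x) ∧ ¬¬z ∨ u) ∧ (z ∧ ¬z ∨ ¬x) ∧ ¬¬z
= u ∨ (z ∧ ¬z ∨ ¬x) ∧ ¬¬z
= u ∨ (z ∧ ¬z ∨ ¬x) ∧ z
= u ∨ ¬x ∧ z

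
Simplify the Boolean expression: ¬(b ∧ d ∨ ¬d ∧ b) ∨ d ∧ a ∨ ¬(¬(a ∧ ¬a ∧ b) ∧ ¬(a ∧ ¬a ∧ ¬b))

¬(b ∧ d ∨ ¬d ∧ b) ∨ d ∧ a ∨ ¬(¬(a ∧ ¬a ∧ b) ∧ ¬(a ∧ ¬a ∧ ¬b))
= ¬(b ∧ d ∨ ¬d ∧ b) ∨ d ∧ a ∨ a ∧ ¬a ∧ b ∨ a ∧ ¬a ∧ ¬b   (De Morgan)
= ¬(b ∧ d ∨ ¬d ∧ b) ∨ d ∧ a ∨ a ∧ ¬a   (distribution)
= ¬b ∨ d ∧ a ∨ a ∧ ¬a   (distribution)
= ¬b ∨ d ∧ a   (complement / identity)

¬b ∨ d ∧ a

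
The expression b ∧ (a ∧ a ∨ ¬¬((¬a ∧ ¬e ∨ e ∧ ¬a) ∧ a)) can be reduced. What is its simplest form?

b ∧ (a ∧ a ∨ ¬¬((¬a ∧ ¬e ∨ e ∧ ¬a) ∧ a))
= b ∧ (a ∧ a ∨ (¬a ∧ ¬e ∨ e ∧ ¬a) ∧ a)
= b ∧ (a ∧ a ∨ ¬a ∧ a)
= b ∧ a

b ∧ a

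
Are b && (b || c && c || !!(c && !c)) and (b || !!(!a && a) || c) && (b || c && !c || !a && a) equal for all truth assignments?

Yes

E1: b && (b || c && c || !!(c && !c))
    = b && (b || c && c || c && !c)   [double negation]
    = b && (b || c)   [distribution]
    = b   [absorption]
E2: (b || !!(!a && a) || c) && (b || c && !c || !a && a)
    = (b || !a && a || c) && (b || c && !c || !a && a)   [double negation]
    = (b || !a && a || c) && (b || !a && a)   [complement / identity]
    = b || !a && a   [absorption]
    = b   [complement / identity]
Both reduce to b, so they are equivalent.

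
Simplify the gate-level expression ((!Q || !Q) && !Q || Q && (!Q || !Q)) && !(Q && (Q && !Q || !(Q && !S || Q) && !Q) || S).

((!Q || !Q) && !Q || Q && (!Q || !Q)) && !(Q && (Q && !Q || !(Q && !S || Q) && !Q) || S)
= ((!Q || !Q) && !Q || Q && (!Q || !Q)) && !(Q && (Q && !Q || !Q && !Q) || S)
= (!Q || !Q) && !(Q && (Q && !Q || !Q && !Q) || S)
= !Q && !(Q && (Q && !Q || !Q && !Q) || S)
= !Q && !(Q && !Q || S)
= !Q && !S

!Q && !S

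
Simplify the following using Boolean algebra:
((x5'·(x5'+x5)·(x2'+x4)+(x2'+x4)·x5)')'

((x5'·(x5'+x5)·(x2'+x4)+(x2'+x4)·x5)')'
= ((x5'·(x2'+x4)+(x2'+x4)·x5)')'   (complement / identity)
= x5'·(x2'+x4)+(x2'+x4)·x5   (double negation)
= x2'+x4   (distribution)

x2'+x4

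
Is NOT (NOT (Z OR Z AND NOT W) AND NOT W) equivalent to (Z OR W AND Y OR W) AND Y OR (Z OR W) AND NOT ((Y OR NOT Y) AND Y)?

Yes

E1: NOT (NOT (Z OR Z AND NOT W) AND NOT W)
    = Z OR Z AND NOT W OR W   [De Morgan]
    = Z OR W   [absorption]
E2: (Z OR W AND Y OR W) AND Y OR (Z OR W) AND NOT ((Y OR NOT Y) AND Y)
    = (Z OR W) AND Y OR (Z OR W) AND NOT ((Y OR NOT Y) AND Y)   [absorption]
    = (Z OR W) AND Y OR (Z OR W) AND NOT Y   [complement / identity]
    = Z OR W   [distribution]
Both reduce to Z OR W, so they are equivalent.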